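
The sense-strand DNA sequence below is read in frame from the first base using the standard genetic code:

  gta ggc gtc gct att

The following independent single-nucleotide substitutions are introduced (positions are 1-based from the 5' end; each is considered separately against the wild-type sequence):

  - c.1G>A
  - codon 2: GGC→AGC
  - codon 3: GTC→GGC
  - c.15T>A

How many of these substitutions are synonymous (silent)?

1

Codon 1: GTA (Val) → ATA (Ile) — missense.
Codon 2: GGC (Gly) → AGC (Ser) — missense.
Codon 3: GTC (Val) → GGC (Gly) — missense.
Codon 5: ATT (Ile) → ATA (Ile) — synonymous.
Synonymous: 1 of 4.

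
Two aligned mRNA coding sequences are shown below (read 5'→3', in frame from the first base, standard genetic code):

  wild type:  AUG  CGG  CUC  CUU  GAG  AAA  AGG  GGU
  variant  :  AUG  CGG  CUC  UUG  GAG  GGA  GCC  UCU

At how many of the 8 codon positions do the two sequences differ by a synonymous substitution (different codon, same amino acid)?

1

Codon 1: AUG Met / AUG Met — identical.
Codon 2: CGG Arg / CGG Arg — identical.
Codon 3: CUC Leu / CUC Leu — identical.
Codon 4: CUU Leu / UUG Leu — synonymous.
Codon 5: GAG Glu / GAG Glu — identical.
Codon 6: AAA Lys / GGA Gly — nonsynonymous.
Codon 7: AGG Arg / GCC Ala — nonsynonymous.
Codon 8: GGU Gly / UCU Ser — nonsynonymous.
Synonymous differences: 1.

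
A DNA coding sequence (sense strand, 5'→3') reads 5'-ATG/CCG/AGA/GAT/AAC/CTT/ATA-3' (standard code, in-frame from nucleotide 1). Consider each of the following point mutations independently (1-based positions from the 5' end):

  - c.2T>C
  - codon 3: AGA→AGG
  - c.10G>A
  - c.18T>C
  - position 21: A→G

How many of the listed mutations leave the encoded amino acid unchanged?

Codon 1: ATG (Met) → ACG (Thr) — missense.
Codon 3: AGA (Arg) → AGG (Arg) — synonymous.
Codon 4: GAT (Asp) → AAT (Asn) — missense.
Codon 6: CTT (Leu) → CTC (Leu) — synonymous.
Codon 7: ATA (Ile) → ATG (Met) — missense.
Synonymous: 2 of 5.

2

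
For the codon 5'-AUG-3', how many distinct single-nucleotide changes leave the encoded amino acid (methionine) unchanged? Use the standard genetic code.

Position 1: none → 0 synonymous.
Position 2: none → 0 synonymous.
Position 3: none → 0 synonymous.
Total: 0 + 0 + 0 = 0.

0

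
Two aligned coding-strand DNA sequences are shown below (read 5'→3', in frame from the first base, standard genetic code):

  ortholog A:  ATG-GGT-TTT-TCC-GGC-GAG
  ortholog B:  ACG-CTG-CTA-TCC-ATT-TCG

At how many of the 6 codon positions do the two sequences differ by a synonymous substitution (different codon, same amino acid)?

Codon 1: ATG Met / ACG Thr — nonsynonymous.
Codon 2: GGT Gly / CTG Leu — nonsynonymous.
Codon 3: TTT Phe / CTA Leu — nonsynonymous.
Codon 4: TCC Ser / TCC Ser — identical.
Codon 5: GGC Gly / ATT Ile — nonsynonymous.
Codon 6: GAG Glu / TCG Ser — nonsynonymous.
Synonymous differences: 0.

0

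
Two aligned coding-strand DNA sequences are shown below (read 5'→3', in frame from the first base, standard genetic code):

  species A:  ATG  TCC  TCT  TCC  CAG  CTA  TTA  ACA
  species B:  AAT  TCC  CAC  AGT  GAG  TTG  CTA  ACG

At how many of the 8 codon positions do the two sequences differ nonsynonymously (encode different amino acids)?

3

Codon 1: ATG Met / AAT Asn — nonsynonymous.
Codon 2: TCC Ser / TCC Ser — identical.
Codon 3: TCT Ser / CAC His — nonsynonymous.
Codon 4: TCC Ser / AGT Ser — synonymous.
Codon 5: CAG Gln / GAG Glu — nonsynonymous.
Codon 6: CTA Leu / TTG Leu — synonymous.
Codon 7: TTA Leu / CTA Leu — synonymous.
Codon 8: ACA Thr / ACG Thr — synonymous.
Nonsynonymous differences: 3.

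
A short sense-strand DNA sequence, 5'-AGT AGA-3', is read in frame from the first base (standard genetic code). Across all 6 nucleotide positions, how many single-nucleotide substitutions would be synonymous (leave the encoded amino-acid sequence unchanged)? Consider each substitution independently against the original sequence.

3

Codon 1 (AGT, Ser): 1 synonymous substitution.
Codon 2 (AGA, Arg): 2 synonymous substitutions.
Total: 1 + 2 = 3.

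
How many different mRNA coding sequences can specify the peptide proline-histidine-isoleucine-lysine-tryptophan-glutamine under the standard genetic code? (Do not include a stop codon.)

Pro: 4 codons.
His: 2 codons.
Ile: 3 codons.
Lys: 2 codons.
Trp: 1 codon.
Gln: 2 codons.
4 × 2 × 3 × 2 × 1 × 2 = 96.

96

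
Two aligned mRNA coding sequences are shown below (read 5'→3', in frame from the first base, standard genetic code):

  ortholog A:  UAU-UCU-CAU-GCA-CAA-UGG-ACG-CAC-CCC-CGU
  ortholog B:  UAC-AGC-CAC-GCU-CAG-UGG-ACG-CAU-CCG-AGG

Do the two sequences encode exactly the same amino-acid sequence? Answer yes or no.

yes

Codon 1: UAU Tyr / UAC Tyr — synonymous.
Codon 2: UCU Ser / AGC Ser — synonymous.
Codon 3: CAU His / CAC His — synonymous.
Codon 4: GCA Ala / GCU Ala — synonymous.
Codon 5: CAA Gln / CAG Gln — synonymous.
Codon 6: UGG Trp / UGG Trp — identical.
Codon 7: ACG Thr / ACG Thr — identical.
Codon 8: CAC His / CAU His — synonymous.
Codon 9: CCC Pro / CCG Pro — synonymous.
Codon 10: CGU Arg / AGG Arg — synonymous.
Nonsynonymous differences: 0 → same protein.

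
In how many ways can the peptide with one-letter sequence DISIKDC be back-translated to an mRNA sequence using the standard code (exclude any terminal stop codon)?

864

Asp: 2 codons.
Ile: 3 codons.
Ser: 6 codons.
Ile: 3 codons.
Lys: 2 codons.
Asp: 2 codons.
Cys: 2 codons.
2 × 3 × 6 × 3 × 2 × 2 × 2 = 864.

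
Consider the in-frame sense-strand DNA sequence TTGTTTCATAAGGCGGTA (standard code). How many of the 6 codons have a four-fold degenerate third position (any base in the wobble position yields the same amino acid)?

2

Codon 1 TTG (Leu): third position 2-fold.
Codon 2 TTT (Phe): third position 2-fold.
Codon 3 CAT (His): third position 2-fold.
Codon 4 AAG (Lys): third position 2-fold.
Codon 5 GCG (Ala): third position 4-fold.
Codon 6 GTA (Val): third position 4-fold.
Four-fold degenerate third positions: 2.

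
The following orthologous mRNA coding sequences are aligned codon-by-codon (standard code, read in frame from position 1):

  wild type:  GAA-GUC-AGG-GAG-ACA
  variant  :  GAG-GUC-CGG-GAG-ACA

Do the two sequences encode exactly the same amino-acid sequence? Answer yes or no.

yes

Codon 1: GAA Glu / GAG Glu — synonymous.
Codon 2: GUC Val / GUC Val — identical.
Codon 3: AGG Arg / CGG Arg — synonymous.
Codon 4: GAG Glu / GAG Glu — identical.
Codon 5: ACA Thr / ACA Thr — identical.
Nonsynonymous differences: 0 → same protein.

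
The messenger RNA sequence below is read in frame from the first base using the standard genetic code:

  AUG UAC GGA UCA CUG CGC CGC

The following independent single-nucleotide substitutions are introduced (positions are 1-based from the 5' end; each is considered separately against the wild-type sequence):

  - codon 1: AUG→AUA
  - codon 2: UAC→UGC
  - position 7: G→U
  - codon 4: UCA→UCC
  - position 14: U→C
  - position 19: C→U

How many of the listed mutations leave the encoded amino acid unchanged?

1

Codon 1: AUG (Met) → AUA (Ile) — missense.
Codon 2: UAC (Tyr) → UGC (Cys) — missense.
Codon 3: GGA (Gly) → UGA (Stop) — nonsense.
Codon 4: UCA (Ser) → UCC (Ser) — synonymous.
Codon 5: CUG (Leu) → CCG (Pro) — missense.
Codon 7: CGC (Arg) → UGC (Cys) — missense.
Synonymous: 1 of 6.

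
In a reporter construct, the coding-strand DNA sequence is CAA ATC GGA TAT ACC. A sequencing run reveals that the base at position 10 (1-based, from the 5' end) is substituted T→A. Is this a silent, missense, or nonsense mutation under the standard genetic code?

missense

Position 10 falls in codon 4: TAT → Tyr.
After the substitution the codon is AAT → Asn.
Tyr ≠ Asn, so this is a missense mutation.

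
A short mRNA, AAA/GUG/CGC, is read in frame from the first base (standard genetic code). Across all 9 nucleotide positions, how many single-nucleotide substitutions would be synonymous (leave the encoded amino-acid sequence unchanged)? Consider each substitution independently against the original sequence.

Codon 1 (AAA, Lys): 1 synonymous substitution.
Codon 2 (GUG, Val): 3 synonymous substitutions.
Codon 3 (CGC, Arg): 3 synonymous substitutions.
Total: 1 + 3 + 3 = 7.

7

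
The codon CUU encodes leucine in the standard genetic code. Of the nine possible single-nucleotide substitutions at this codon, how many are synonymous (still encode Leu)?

3

Position 1: none → 0 synonymous.
Position 2: none → 0 synonymous.
Position 3: CUC, CUA, CUG → 3 synonymous.
Total: 0 + 0 + 3 = 3.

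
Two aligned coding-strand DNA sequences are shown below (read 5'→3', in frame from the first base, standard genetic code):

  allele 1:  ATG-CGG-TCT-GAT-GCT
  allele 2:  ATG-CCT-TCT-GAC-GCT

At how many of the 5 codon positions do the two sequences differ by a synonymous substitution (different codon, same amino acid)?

Codon 1: ATG Met / ATG Met — identical.
Codon 2: CGG Arg / CCT Pro — nonsynonymous.
Codon 3: TCT Ser / TCT Ser — identical.
Codon 4: GAT Asp / GAC Asp — synonymous.
Codon 5: GCT Ala / GCT Ala — identical.
Synonymous differences: 1.

1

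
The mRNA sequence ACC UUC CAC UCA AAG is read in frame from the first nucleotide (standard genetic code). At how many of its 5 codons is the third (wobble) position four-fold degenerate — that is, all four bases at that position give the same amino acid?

2

Codon 1 ACC (Thr): third position 4-fold.
Codon 2 UUC (Phe): third position 2-fold.
Codon 3 CAC (His): third position 2-fold.
Codon 4 UCA (Ser): third position 4-fold.
Codon 5 AAG (Lys): third position 2-fold.
Four-fold degenerate third positions: 2.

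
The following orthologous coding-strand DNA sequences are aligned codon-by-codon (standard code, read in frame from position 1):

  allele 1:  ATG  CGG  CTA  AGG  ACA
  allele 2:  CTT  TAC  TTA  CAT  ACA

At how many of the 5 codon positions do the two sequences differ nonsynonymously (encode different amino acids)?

Codon 1: ATG Met / CTT Leu — nonsynonymous.
Codon 2: CGG Arg / TAC Tyr — nonsynonymous.
Codon 3: CTA Leu / TTA Leu — synonymous.
Codon 4: AGG Arg / CAT His — nonsynonymous.
Codon 5: ACA Thr / ACA Thr — identical.
Nonsynonymous differences: 3.

3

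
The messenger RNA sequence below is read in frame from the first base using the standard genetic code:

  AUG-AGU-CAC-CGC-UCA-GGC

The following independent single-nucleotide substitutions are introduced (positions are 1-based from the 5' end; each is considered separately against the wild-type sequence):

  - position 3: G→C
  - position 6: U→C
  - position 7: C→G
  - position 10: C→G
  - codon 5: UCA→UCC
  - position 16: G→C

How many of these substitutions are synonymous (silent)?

Codon 1: AUG (Met) → AUC (Ile) — missense.
Codon 2: AGU (Ser) → AGC (Ser) — synonymous.
Codon 3: CAC (His) → GAC (Asp) — missense.
Codon 4: CGC (Arg) → GGC (Gly) — missense.
Codon 5: UCA (Ser) → UCC (Ser) — synonymous.
Codon 6: GGC (Gly) → CGC (Arg) — missense.
Synonymous: 2 of 6.

2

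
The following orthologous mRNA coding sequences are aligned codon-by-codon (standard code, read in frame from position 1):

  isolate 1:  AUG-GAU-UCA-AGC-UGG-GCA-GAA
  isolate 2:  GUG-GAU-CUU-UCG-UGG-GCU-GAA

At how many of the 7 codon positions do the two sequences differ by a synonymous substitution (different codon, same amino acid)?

Codon 1: AUG Met / GUG Val — nonsynonymous.
Codon 2: GAU Asp / GAU Asp — identical.
Codon 3: UCA Ser / CUU Leu — nonsynonymous.
Codon 4: AGC Ser / UCG Ser — synonymous.
Codon 5: UGG Trp / UGG Trp — identical.
Codon 6: GCA Ala / GCU Ala — synonymous.
Codon 7: GAA Glu / GAA Glu — identical.
Synonymous differences: 2.

2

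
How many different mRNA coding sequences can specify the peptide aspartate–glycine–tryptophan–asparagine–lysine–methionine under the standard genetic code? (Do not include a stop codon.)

Asp: 2 codons.
Gly: 4 codons.
Trp: 1 codon.
Asn: 2 codons.
Lys: 2 codons.
Met: 1 codon.
2 × 4 × 1 × 2 × 2 × 1 = 32.

32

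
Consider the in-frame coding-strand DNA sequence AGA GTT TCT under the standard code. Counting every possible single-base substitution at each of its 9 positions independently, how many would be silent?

Codon 1 (AGA, Arg): 2 synonymous substitutions.
Codon 2 (GTT, Val): 3 synonymous substitutions.
Codon 3 (TCT, Ser): 3 synonymous substitutions.
Total: 2 + 3 + 3 = 8.

8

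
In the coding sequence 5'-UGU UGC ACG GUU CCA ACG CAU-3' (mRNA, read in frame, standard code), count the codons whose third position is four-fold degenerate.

Codon 1 UGU (Cys): third position 2-fold.
Codon 2 UGC (Cys): third position 2-fold.
Codon 3 ACG (Thr): third position 4-fold.
Codon 4 GUU (Val): third position 4-fold.
Codon 5 CCA (Pro): third position 4-fold.
Codon 6 ACG (Thr): third position 4-fold.
Codon 7 CAU (His): third position 2-fold.
Four-fold degenerate third positions: 4.

4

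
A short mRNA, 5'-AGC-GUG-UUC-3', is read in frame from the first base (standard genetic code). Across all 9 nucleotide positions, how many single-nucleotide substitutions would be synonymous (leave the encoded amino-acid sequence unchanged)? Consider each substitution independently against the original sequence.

5

Codon 1 (AGC, Ser): 1 synonymous substitution.
Codon 2 (GUG, Val): 3 synonymous substitutions.
Codon 3 (UUC, Phe): 1 synonymous substitution.
Total: 1 + 3 + 1 = 5.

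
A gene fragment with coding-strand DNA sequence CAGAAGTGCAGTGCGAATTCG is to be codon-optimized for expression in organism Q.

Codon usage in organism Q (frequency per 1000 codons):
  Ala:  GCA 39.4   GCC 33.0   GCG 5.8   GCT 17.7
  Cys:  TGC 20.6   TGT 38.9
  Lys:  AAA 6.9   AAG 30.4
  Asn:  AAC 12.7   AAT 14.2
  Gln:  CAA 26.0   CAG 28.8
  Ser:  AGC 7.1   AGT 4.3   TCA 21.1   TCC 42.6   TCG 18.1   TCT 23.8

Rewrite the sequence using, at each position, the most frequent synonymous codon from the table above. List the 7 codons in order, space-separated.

Codon 1 (Gln): best is CAG at 28.8.
Codon 2 (Lys): best is AAG at 30.4.
Codon 3 (Cys): best is TGT at 38.9.
Codon 4 (Ser): best is TCC at 42.6.
Codon 5 (Ala): best is GCA at 39.4.
Codon 6 (Asn): best is AAT at 14.2.
Codon 7 (Ser): best is TCC at 42.6.

CAG AAG TGT TCC GCA AAT TCC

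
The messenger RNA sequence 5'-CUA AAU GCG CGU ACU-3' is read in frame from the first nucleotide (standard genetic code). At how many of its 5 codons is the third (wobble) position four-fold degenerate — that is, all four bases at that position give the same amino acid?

Codon 1 CUA (Leu): third position 4-fold.
Codon 2 AAU (Asn): third position 2-fold.
Codon 3 GCG (Ala): third position 4-fold.
Codon 4 CGU (Arg): third position 4-fold.
Codon 5 ACU (Thr): third position 4-fold.
Four-fold degenerate third positions: 4.

4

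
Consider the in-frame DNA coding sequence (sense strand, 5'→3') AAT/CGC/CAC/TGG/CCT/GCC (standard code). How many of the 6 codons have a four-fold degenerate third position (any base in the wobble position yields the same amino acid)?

Codon 1 AAT (Asn): third position 2-fold.
Codon 2 CGC (Arg): third position 4-fold.
Codon 3 CAC (His): third position 2-fold.
Codon 4 TGG (Trp): third position 1-fold.
Codon 5 CCT (Pro): third position 4-fold.
Codon 6 GCC (Ala): third position 4-fold.
Four-fold degenerate third positions: 3.

3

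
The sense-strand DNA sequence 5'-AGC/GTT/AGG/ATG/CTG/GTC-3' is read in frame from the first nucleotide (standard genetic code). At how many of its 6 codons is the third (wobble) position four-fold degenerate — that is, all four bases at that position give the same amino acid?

3

Codon 1 AGC (Ser): third position 2-fold.
Codon 2 GTT (Val): third position 4-fold.
Codon 3 AGG (Arg): third position 2-fold.
Codon 4 ATG (Met): third position 1-fold.
Codon 5 CTG (Leu): third position 4-fold.
Codon 6 GTC (Val): third position 4-fold.
Four-fold degenerate third positions: 3.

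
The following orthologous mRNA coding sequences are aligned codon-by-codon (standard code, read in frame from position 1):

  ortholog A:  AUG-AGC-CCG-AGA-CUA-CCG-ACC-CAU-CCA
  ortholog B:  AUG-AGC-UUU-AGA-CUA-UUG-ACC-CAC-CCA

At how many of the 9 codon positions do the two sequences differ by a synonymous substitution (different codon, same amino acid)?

Codon 1: AUG Met / AUG Met — identical.
Codon 2: AGC Ser / AGC Ser — identical.
Codon 3: CCG Pro / UUU Phe — nonsynonymous.
Codon 4: AGA Arg / AGA Arg — identical.
Codon 5: CUA Leu / CUA Leu — identical.
Codon 6: CCG Pro / UUG Leu — nonsynonymous.
Codon 7: ACC Thr / ACC Thr — identical.
Codon 8: CAU His / CAC His — synonymous.
Codon 9: CCA Pro / CCA Pro — identical.
Synonymous differences: 1.

1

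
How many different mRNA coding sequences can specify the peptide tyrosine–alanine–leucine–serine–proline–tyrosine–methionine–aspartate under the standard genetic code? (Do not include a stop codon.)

Tyr: 2 codons.
Ala: 4 codons.
Leu: 6 codons.
Ser: 6 codons.
Pro: 4 codons.
Tyr: 2 codons.
Met: 1 codon.
Asp: 2 codons.
2 × 4 × 6 × 6 × 4 × 2 × 1 × 2 = 4608.

4608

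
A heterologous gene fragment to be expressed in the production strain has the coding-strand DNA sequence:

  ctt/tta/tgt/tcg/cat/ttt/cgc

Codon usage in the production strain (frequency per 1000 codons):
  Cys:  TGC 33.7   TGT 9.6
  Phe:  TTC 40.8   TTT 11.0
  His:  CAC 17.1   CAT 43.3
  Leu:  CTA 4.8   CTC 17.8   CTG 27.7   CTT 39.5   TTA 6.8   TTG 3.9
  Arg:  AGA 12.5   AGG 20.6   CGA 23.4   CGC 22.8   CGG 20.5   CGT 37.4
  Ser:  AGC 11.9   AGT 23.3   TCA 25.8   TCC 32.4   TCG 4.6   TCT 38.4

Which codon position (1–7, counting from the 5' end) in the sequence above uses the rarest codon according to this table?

4

Codon 1 CTT (Leu): 39.5 per 1000.
Codon 2 TTA (Leu): 6.8 per 1000.
Codon 3 TGT (Cys): 9.6 per 1000.
Codon 4 TCG (Ser): 4.6 per 1000.
Codon 5 CAT (His): 43.3 per 1000.
Codon 6 TTT (Phe): 11.0 per 1000.
Codon 7 CGC (Arg): 22.8 per 1000.
Lowest frequency is 4.6 at codon 4.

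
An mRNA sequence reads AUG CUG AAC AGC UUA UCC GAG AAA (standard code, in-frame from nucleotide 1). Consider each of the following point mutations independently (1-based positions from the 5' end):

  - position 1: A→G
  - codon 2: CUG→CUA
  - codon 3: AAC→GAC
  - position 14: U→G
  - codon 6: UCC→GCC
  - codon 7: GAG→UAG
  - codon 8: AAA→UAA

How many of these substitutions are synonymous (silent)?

1

Codon 1: AUG (Met) → GUG (Val) — missense.
Codon 2: CUG (Leu) → CUA (Leu) — synonymous.
Codon 3: AAC (Asn) → GAC (Asp) — missense.
Codon 5: UUA (Leu) → UGA (Stop) — nonsense.
Codon 6: UCC (Ser) → GCC (Ala) — missense.
Codon 7: GAG (Glu) → UAG (Stop) — nonsense.
Codon 8: AAA (Lys) → UAA (Stop) — nonsense.
Synonymous: 1 of 7.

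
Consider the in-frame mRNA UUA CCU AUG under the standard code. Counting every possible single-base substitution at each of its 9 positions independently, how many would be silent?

Codon 1 (UUA, Leu): 2 synonymous substitutions.
Codon 2 (CCU, Pro): 3 synonymous substitutions.
Codon 3 (AUG, Met): 0 synonymous substitutions.
Total: 2 + 3 + 0 = 5.

5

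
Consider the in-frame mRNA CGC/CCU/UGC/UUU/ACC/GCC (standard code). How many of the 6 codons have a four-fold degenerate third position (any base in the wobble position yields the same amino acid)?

4

Codon 1 CGC (Arg): third position 4-fold.
Codon 2 CCU (Pro): third position 4-fold.
Codon 3 UGC (Cys): third position 2-fold.
Codon 4 UUU (Phe): third position 2-fold.
Codon 5 ACC (Thr): third position 4-fold.
Codon 6 GCC (Ala): third position 4-fold.
Four-fold degenerate third positions: 4.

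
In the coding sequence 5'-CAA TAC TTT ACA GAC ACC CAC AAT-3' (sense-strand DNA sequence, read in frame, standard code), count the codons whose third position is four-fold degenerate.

2

Codon 1 CAA (Gln): third position 2-fold.
Codon 2 TAC (Tyr): third position 2-fold.
Codon 3 TTT (Phe): third position 2-fold.
Codon 4 ACA (Thr): third position 4-fold.
Codon 5 GAC (Asp): third position 2-fold.
Codon 6 ACC (Thr): third position 4-fold.
Codon 7 CAC (His): third position 2-fold.
Codon 8 AAT (Asn): third position 2-fold.
Four-fold degenerate third positions: 2.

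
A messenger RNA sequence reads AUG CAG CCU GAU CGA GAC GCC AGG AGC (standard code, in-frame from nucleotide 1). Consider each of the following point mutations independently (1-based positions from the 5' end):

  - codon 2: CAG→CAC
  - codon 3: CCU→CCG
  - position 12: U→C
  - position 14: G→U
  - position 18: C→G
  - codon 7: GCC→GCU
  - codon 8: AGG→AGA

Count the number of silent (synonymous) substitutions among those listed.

Codon 2: CAG (Gln) → CAC (His) — missense.
Codon 3: CCU (Pro) → CCG (Pro) — synonymous.
Codon 4: GAU (Asp) → GAC (Asp) — synonymous.
Codon 5: CGA (Arg) → CUA (Leu) — missense.
Codon 6: GAC (Asp) → GAG (Glu) — missense.
Codon 7: GCC (Ala) → GCU (Ala) — synonymous.
Codon 8: AGG (Arg) → AGA (Arg) — synonymous.
Synonymous: 4 of 7.

4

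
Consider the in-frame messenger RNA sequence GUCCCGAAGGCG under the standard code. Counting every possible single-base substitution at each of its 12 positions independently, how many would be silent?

10

Codon 1 (GUC, Val): 3 synonymous substitutions.
Codon 2 (CCG, Pro): 3 synonymous substitutions.
Codon 3 (AAG, Lys): 1 synonymous substitution.
Codon 4 (GCG, Ala): 3 synonymous substitutions.
Total: 3 + 3 + 1 + 3 = 10.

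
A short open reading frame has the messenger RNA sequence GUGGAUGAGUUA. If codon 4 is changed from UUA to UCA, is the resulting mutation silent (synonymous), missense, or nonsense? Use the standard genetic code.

Position 11 falls in codon 4: UUA → Leu.
After the substitution the codon is UCA → Ser.
Leu ≠ Ser, so this is a missense mutation.

missense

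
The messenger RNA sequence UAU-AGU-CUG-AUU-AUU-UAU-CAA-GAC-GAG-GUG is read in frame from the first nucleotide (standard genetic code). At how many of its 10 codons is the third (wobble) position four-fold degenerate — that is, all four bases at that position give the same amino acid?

Codon 1 UAU (Tyr): third position 2-fold.
Codon 2 AGU (Ser): third position 2-fold.
Codon 3 CUG (Leu): third position 4-fold.
Codon 4 AUU (Ile): third position 3-fold.
Codon 5 AUU (Ile): third position 3-fold.
Codon 6 UAU (Tyr): third position 2-fold.
Codon 7 CAA (Gln): third position 2-fold.
Codon 8 GAC (Asp): third position 2-fold.
Codon 9 GAG (Glu): third position 2-fold.
Codon 10 GUG (Val): third position 4-fold.
Four-fold degenerate third positions: 2.

2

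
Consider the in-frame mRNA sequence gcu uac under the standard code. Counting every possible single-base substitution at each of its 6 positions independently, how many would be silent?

4

Codon 1 (GCU, Ala): 3 synonymous substitutions.
Codon 2 (UAC, Tyr): 1 synonymous substitution.
Total: 3 + 1 = 4.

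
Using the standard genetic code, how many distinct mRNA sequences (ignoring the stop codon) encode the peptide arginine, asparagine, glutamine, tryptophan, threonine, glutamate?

192

Arg: 6 codons.
Asn: 2 codons.
Gln: 2 codons.
Trp: 1 codon.
Thr: 4 codons.
Glu: 2 codons.
6 × 2 × 2 × 1 × 4 × 2 = 192.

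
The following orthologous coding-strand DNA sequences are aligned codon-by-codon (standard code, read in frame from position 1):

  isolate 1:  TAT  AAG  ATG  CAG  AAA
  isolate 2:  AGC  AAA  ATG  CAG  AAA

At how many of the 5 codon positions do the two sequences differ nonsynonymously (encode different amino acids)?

Codon 1: TAT Tyr / AGC Ser — nonsynonymous.
Codon 2: AAG Lys / AAA Lys — synonymous.
Codon 3: ATG Met / ATG Met — identical.
Codon 4: CAG Gln / CAG Gln — identical.
Codon 5: AAA Lys / AAA Lys — identical.
Nonsynonymous differences: 1.

1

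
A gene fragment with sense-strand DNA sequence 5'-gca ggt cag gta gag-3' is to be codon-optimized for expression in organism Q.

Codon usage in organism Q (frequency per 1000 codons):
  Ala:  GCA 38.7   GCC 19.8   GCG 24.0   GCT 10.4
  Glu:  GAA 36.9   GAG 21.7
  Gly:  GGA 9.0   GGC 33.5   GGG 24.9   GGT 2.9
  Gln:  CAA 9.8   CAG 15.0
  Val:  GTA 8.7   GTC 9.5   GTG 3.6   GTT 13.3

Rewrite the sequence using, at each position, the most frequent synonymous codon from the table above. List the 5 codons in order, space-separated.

Codon 1 (Ala): best is GCA at 38.7.
Codon 2 (Gly): best is GGC at 33.5.
Codon 3 (Gln): best is CAG at 15.0.
Codon 4 (Val): best is GTT at 13.3.
Codon 5 (Glu): best is GAA at 36.9.

GCA GGC CAG GTT GAA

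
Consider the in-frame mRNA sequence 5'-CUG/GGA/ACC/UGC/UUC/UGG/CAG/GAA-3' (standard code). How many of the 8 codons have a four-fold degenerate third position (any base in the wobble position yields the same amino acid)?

Codon 1 CUG (Leu): third position 4-fold.
Codon 2 GGA (Gly): third position 4-fold.
Codon 3 ACC (Thr): third position 4-fold.
Codon 4 UGC (Cys): third position 2-fold.
Codon 5 UUC (Phe): third position 2-fold.
Codon 6 UGG (Trp): third position 1-fold.
Codon 7 CAG (Gln): third position 2-fold.
Codon 8 GAA (Glu): third position 2-fold.
Four-fold degenerate third positions: 3.

3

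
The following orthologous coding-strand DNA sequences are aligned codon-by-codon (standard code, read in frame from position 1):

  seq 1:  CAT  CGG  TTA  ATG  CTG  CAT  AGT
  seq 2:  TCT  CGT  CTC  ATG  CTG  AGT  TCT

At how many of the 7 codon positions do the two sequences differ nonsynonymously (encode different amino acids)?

2

Codon 1: CAT His / TCT Ser — nonsynonymous.
Codon 2: CGG Arg / CGT Arg — synonymous.
Codon 3: TTA Leu / CTC Leu — synonymous.
Codon 4: ATG Met / ATG Met — identical.
Codon 5: CTG Leu / CTG Leu — identical.
Codon 6: CAT His / AGT Ser — nonsynonymous.
Codon 7: AGT Ser / TCT Ser — synonymous.
Nonsynonymous differences: 2.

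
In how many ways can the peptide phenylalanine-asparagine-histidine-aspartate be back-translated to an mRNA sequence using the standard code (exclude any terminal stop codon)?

Phe: 2 codons.
Asn: 2 codons.
His: 2 codons.
Asp: 2 codons.
2 × 2 × 2 × 2 = 16.

16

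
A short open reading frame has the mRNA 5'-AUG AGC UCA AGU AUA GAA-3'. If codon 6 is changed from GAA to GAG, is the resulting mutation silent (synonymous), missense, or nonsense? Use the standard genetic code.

silent

Position 18 falls in codon 6: GAA → Glu.
After the substitution the codon is GAG → Glu.
Both encode Glu, so the change is synonymous.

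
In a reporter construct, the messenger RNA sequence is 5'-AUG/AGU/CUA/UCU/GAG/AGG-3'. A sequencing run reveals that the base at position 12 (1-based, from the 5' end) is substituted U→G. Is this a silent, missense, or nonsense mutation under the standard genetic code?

Position 12 falls in codon 4: UCU → Ser.
After the substitution the codon is UCG → Ser.
Both encode Ser, so the change is synonymous.

silent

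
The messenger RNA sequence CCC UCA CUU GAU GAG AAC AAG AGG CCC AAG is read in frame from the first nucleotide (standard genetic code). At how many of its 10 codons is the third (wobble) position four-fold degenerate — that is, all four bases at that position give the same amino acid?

Codon 1 CCC (Pro): third position 4-fold.
Codon 2 UCA (Ser): third position 4-fold.
Codon 3 CUU (Leu): third position 4-fold.
Codon 4 GAU (Asp): third position 2-fold.
Codon 5 GAG (Glu): third position 2-fold.
Codon 6 AAC (Asn): third position 2-fold.
Codon 7 AAG (Lys): third position 2-fold.
Codon 8 AGG (Arg): third position 2-fold.
Codon 9 CCC (Pro): third position 4-fold.
Codon 10 AAG (Lys): third position 2-fold.
Four-fold degenerate third positions: 4.

4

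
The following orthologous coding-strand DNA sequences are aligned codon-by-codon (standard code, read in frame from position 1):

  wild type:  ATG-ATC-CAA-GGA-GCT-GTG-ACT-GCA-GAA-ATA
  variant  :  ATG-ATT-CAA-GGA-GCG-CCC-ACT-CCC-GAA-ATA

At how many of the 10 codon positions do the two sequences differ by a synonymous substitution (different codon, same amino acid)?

Codon 1: ATG Met / ATG Met — identical.
Codon 2: ATC Ile / ATT Ile — synonymous.
Codon 3: CAA Gln / CAA Gln — identical.
Codon 4: GGA Gly / GGA Gly — identical.
Codon 5: GCT Ala / GCG Ala — synonymous.
Codon 6: GTG Val / CCC Pro — nonsynonymous.
Codon 7: ACT Thr / ACT Thr — identical.
Codon 8: GCA Ala / CCC Pro — nonsynonymous.
Codon 9: GAA Glu / GAA Glu — identical.
Codon 10: ATA Ile / ATA Ile — identical.
Synonymous differences: 2.

2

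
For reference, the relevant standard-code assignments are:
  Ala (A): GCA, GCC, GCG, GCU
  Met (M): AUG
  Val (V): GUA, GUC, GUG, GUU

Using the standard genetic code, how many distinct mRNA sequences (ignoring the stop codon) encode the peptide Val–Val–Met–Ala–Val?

Val: 4 codons.
Val: 4 codons.
Met: 1 codon.
Ala: 4 codons.
Val: 4 codons.
4 × 4 × 1 × 4 × 4 = 256.

256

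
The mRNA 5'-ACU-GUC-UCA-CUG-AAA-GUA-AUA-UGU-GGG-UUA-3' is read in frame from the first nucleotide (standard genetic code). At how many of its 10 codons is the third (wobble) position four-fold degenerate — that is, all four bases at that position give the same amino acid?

Codon 1 ACU (Thr): third position 4-fold.
Codon 2 GUC (Val): third position 4-fold.
Codon 3 UCA (Ser): third position 4-fold.
Codon 4 CUG (Leu): third position 4-fold.
Codon 5 AAA (Lys): third position 2-fold.
Codon 6 GUA (Val): third position 4-fold.
Codon 7 AUA (Ile): third position 3-fold.
Codon 8 UGU (Cys): third position 2-fold.
Codon 9 GGG (Gly): third position 4-fold.
Codon 10 UUA (Leu): third position 2-fold.
Four-fold degenerate third positions: 6.

6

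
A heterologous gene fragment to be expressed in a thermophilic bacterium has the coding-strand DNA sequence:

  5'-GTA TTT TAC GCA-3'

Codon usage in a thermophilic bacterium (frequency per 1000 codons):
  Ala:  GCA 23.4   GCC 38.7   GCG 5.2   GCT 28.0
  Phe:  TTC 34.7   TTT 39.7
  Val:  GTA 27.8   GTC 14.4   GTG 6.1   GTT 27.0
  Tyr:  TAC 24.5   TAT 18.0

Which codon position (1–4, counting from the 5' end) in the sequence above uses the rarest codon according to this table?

Codon 1 GTA (Val): 27.8 per 1000.
Codon 2 TTT (Phe): 39.7 per 1000.
Codon 3 TAC (Tyr): 24.5 per 1000.
Codon 4 GCA (Ala): 23.4 per 1000.
Lowest frequency is 23.4 at codon 4.

4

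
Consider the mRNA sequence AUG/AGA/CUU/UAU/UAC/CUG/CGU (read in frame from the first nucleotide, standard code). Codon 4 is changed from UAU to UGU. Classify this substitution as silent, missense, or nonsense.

Position 11 falls in codon 4: UAU → Tyr.
After the substitution the codon is UGU → Cys.
Tyr ≠ Cys, so this is a missense mutation.

missense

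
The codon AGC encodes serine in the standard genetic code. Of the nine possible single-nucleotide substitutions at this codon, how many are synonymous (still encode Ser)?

Position 1: none → 0 synonymous.
Position 2: none → 0 synonymous.
Position 3: AGT → 1 synonymous.
Total: 0 + 0 + 1 = 1.

1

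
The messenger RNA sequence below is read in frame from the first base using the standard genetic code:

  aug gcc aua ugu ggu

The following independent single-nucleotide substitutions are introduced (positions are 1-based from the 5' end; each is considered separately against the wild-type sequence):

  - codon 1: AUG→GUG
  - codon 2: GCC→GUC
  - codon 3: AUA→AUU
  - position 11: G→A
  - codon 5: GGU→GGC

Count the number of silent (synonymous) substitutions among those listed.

2

Codon 1: AUG (Met) → GUG (Val) — missense.
Codon 2: GCC (Ala) → GUC (Val) — missense.
Codon 3: AUA (Ile) → AUU (Ile) — synonymous.
Codon 4: UGU (Cys) → UAU (Tyr) — missense.
Codon 5: GGU (Gly) → GGC (Gly) — synonymous.
Synonymous: 2 of 5.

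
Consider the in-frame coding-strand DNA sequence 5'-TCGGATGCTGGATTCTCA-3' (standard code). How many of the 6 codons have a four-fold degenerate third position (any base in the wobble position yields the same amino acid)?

Codon 1 TCG (Ser): third position 4-fold.
Codon 2 GAT (Asp): third position 2-fold.
Codon 3 GCT (Ala): third position 4-fold.
Codon 4 GGA (Gly): third position 4-fold.
Codon 5 TTC (Phe): third position 2-fold.
Codon 6 TCA (Ser): third position 4-fold.
Four-fold degenerate third positions: 4.

4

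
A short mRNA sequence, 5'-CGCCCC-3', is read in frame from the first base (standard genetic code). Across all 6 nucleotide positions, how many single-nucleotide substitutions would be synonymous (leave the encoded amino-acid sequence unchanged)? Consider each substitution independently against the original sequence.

6

Codon 1 (CGC, Arg): 3 synonymous substitutions.
Codon 2 (CCC, Pro): 3 synonymous substitutions.
Total: 3 + 3 = 6.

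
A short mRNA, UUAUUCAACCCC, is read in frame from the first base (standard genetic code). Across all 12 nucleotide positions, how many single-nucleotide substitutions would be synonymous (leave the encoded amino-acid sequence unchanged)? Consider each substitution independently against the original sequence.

7

Codon 1 (UUA, Leu): 2 synonymous substitutions.
Codon 2 (UUC, Phe): 1 synonymous substitution.
Codon 3 (AAC, Asn): 1 synonymous substitution.
Codon 4 (CCC, Pro): 3 synonymous substitutions.
Total: 2 + 1 + 1 + 3 = 7.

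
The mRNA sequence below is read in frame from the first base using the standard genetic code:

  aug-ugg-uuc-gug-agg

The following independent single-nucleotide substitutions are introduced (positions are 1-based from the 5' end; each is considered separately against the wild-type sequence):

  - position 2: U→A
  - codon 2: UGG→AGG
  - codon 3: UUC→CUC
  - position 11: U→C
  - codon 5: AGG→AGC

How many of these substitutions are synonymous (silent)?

Codon 1: AUG (Met) → AAG (Lys) — missense.
Codon 2: UGG (Trp) → AGG (Arg) — missense.
Codon 3: UUC (Phe) → CUC (Leu) — missense.
Codon 4: GUG (Val) → GCG (Ala) — missense.
Codon 5: AGG (Arg) → AGC (Ser) — missense.
Synonymous: 0 of 5.

0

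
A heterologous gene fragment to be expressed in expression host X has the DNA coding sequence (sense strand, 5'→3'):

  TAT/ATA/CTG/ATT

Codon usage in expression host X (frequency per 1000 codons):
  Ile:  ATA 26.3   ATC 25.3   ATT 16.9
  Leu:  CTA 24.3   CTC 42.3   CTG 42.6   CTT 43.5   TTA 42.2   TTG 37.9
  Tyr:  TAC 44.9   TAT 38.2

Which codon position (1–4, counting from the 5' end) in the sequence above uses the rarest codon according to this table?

Codon 1 TAT (Tyr): 38.2 per 1000.
Codon 2 ATA (Ile): 26.3 per 1000.
Codon 3 CTG (Leu): 42.6 per 1000.
Codon 4 ATT (Ile): 16.9 per 1000.
Lowest frequency is 16.9 at codon 4.

4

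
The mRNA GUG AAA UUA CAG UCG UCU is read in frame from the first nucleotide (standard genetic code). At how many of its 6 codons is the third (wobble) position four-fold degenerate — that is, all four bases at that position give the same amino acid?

Codon 1 GUG (Val): third position 4-fold.
Codon 2 AAA (Lys): third position 2-fold.
Codon 3 UUA (Leu): third position 2-fold.
Codon 4 CAG (Gln): third position 2-fold.
Codon 5 UCG (Ser): third position 4-fold.
Codon 6 UCU (Ser): third position 4-fold.
Four-fold degenerate third positions: 3.

3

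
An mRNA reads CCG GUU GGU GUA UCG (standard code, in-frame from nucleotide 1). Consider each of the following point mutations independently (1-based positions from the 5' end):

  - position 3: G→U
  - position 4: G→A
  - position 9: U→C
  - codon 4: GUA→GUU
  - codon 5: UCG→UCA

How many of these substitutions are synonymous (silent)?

Codon 1: CCG (Pro) → CCU (Pro) — synonymous.
Codon 2: GUU (Val) → AUU (Ile) — missense.
Codon 3: GGU (Gly) → GGC (Gly) — synonymous.
Codon 4: GUA (Val) → GUU (Val) — synonymous.
Codon 5: UCG (Ser) → UCA (Ser) — synonymous.
Synonymous: 4 of 5.

4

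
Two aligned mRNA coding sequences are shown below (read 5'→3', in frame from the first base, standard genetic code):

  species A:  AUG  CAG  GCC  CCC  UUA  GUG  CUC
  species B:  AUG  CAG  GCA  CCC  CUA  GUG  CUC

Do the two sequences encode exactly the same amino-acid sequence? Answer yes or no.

Codon 1: AUG Met / AUG Met — identical.
Codon 2: CAG Gln / CAG Gln — identical.
Codon 3: GCC Ala / GCA Ala — synonymous.
Codon 4: CCC Pro / CCC Pro — identical.
Codon 5: UUA Leu / CUA Leu — synonymous.
Codon 6: GUG Val / GUG Val — identical.
Codon 7: CUC Leu / CUC Leu — identical.
Nonsynonymous differences: 0 → same protein.

yes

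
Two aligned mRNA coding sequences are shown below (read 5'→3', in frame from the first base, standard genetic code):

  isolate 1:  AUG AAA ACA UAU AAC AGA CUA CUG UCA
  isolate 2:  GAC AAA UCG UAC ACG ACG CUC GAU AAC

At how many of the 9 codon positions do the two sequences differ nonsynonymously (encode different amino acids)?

6

Codon 1: AUG Met / GAC Asp — nonsynonymous.
Codon 2: AAA Lys / AAA Lys — identical.
Codon 3: ACA Thr / UCG Ser — nonsynonymous.
Codon 4: UAU Tyr / UAC Tyr — synonymous.
Codon 5: AAC Asn / ACG Thr — nonsynonymous.
Codon 6: AGA Arg / ACG Thr — nonsynonymous.
Codon 7: CUA Leu / CUC Leu — synonymous.
Codon 8: CUG Leu / GAU Asp — nonsynonymous.
Codon 9: UCA Ser / AAC Asn — nonsynonymous.
Nonsynonymous differences: 6.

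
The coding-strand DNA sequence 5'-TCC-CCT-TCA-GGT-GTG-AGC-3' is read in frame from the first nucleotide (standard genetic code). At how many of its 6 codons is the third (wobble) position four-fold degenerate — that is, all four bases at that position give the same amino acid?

Codon 1 TCC (Ser): third position 4-fold.
Codon 2 CCT (Pro): third position 4-fold.
Codon 3 TCA (Ser): third position 4-fold.
Codon 4 GGT (Gly): third position 4-fold.
Codon 5 GTG (Val): third position 4-fold.
Codon 6 AGC (Ser): third position 2-fold.
Four-fold degenerate third positions: 5.

5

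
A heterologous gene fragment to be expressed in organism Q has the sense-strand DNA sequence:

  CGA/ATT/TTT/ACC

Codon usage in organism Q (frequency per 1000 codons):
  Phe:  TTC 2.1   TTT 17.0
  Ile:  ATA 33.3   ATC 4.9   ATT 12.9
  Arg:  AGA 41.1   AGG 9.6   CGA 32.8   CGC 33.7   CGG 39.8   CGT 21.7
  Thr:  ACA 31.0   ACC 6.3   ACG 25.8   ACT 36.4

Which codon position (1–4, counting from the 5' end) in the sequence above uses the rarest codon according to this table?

Codon 1 CGA (Arg): 32.8 per 1000.
Codon 2 ATT (Ile): 12.9 per 1000.
Codon 3 TTT (Phe): 17.0 per 1000.
Codon 4 ACC (Thr): 6.3 per 1000.
Lowest frequency is 6.3 at codon 4.

4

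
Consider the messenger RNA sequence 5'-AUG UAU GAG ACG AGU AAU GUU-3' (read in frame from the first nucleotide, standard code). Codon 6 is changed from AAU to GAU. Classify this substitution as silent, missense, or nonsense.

missense

Position 16 falls in codon 6: AAU → Asn.
After the substitution the codon is GAU → Asp.
Asn ≠ Asp, so this is a missense mutation.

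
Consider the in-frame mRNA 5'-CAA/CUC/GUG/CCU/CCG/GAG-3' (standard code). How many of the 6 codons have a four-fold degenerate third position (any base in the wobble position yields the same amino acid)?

4

Codon 1 CAA (Gln): third position 2-fold.
Codon 2 CUC (Leu): third position 4-fold.
Codon 3 GUG (Val): third position 4-fold.
Codon 4 CCU (Pro): third position 4-fold.
Codon 5 CCG (Pro): third position 4-fold.
Codon 6 GAG (Glu): third position 2-fold.
Four-fold degenerate third positions: 4.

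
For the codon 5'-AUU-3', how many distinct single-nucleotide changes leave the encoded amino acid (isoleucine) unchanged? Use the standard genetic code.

2

Position 1: none → 0 synonymous.
Position 2: none → 0 synonymous.
Position 3: AUC, AUA → 2 synonymous.
Total: 0 + 0 + 2 = 2.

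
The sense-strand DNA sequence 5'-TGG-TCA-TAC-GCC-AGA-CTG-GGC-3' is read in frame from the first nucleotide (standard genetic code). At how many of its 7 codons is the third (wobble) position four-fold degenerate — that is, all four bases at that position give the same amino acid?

4

Codon 1 TGG (Trp): third position 1-fold.
Codon 2 TCA (Ser): third position 4-fold.
Codon 3 TAC (Tyr): third position 2-fold.
Codon 4 GCC (Ala): third position 4-fold.
Codon 5 AGA (Arg): third position 2-fold.
Codon 6 CTG (Leu): third position 4-fold.
Codon 7 GGC (Gly): third position 4-fold.
Four-fold degenerate third positions: 4.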